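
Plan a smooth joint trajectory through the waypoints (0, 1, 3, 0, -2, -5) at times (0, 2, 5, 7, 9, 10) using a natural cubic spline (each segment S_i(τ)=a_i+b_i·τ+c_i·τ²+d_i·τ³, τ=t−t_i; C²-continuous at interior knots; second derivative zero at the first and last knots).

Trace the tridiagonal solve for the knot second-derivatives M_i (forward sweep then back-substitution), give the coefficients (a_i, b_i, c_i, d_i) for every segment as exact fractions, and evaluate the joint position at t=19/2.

Δ: Δ0=1/2, Δ1=2/3, Δ2=-3/2, Δ3=-1, Δ4=-3
row 1: diag=10, rhs=1; c'=3/10, d'=1/10
row 2: denom=10−3·3/10=91/10; d'=(-13−3·1/10)/(91/10)=-19/13
row 3: denom=8−2·20/91=688/91; d'=(3−2·-19/13)/(688/91)=539/688
row 4: denom=6−2·91/344=941/172; d'=(-12−2·539/688)/(941/172)=-4667/1882
back: M4=-4667/1882
back: M3=539/688−91/344·-4667/1882=2709/1882
back: M2=-19/13−20/91·2709/1882=-1673/941
back: M1=1/10−3/10·-1673/941=596/941
M: M0=0, M1=596/941, M2=-1673/941, M3=2709/1882, M4=-4667/1882, M5=0
seg 0: a=0, c=M0/2=0, d=(M1−M0)/(6·2)=149/2823, b=Δ0−h0·(2M0+M1)/6=1631/5646
seg 1: a=1, c=M1/2=298/941, d=(M2−M1)/(6·3)=-2269/16938, b=Δ1−h1·(2M1+M2)/6=5207/5646
seg 2: a=3, c=M2/2=-1673/1882, d=(M3−M2)/(6·2)=6055/22584, b=Δ2−h2·(2M2+M3)/6=-2243/2823
seg 3: a=0, c=M3/2=2709/3764, d=(M4−M3)/(6·2)=-922/2823, b=Δ3−h3·(2M3+M4)/6=-6397/5646
seg 4: a=-2, c=M4/2=-4667/3764, d=(M5−M4)/(6·1)=4667/11292, b=Δ4−h4·(2M4+M5)/6=-12271/5646
t_q=19/2 → seg 4, τ=1/2; S=-2+-12271/5646·τ+-4667/3764·τ²+4667/11292·τ³=-100725/30112

  seg 0: a=0 b=1631/5646 c=0 d=149/2823
  seg 1: a=1 b=5207/5646 c=298/941 d=-2269/16938
  seg 2: a=3 b=-2243/2823 c=-1673/1882 d=6055/22584
  seg 3: a=0 b=-6397/5646 c=2709/3764 d=-922/2823
  seg 4: a=-2 b=-12271/5646 c=-4667/3764 d=4667/11292
S(19/2) = -100725/30112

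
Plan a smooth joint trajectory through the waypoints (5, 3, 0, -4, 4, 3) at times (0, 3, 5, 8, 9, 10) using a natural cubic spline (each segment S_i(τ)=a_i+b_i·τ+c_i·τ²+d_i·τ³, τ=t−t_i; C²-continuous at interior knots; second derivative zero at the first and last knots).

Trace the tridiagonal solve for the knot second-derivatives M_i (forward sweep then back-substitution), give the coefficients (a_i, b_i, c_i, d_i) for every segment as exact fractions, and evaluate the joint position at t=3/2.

  seg 0: a=5 b=-931/1308 c=0 d=59/11772
  seg 1: a=3 b=-377/654 c=59/1308 d=-221/872
  seg 2: a=0 b=-1124/327 c=-965/654 d=4271/5886
  seg 3: a=-4 b=4775/654 c=551/109 d=-2849/654
  seg 4: a=4 b=1420/327 c=-1747/218 d=1747/654
S(3/2) = 13775/3488

Δ: Δ0=-2/3, Δ1=-3/2, Δ2=-4/3, Δ3=8, Δ4=-1
row 1: diag=10, rhs=-5; c'=1/5, d'=-1/2
row 2: denom=10−2·1/5=48/5; d'=(1−2·-1/2)/(48/5)=5/24
row 3: denom=8−3·5/16=113/16; d'=(56−3·5/24)/(113/16)=886/113
row 4: denom=4−1·16/113=436/113; d'=(-54−1·886/113)/(436/113)=-1747/109
back: M4=-1747/109
back: M3=886/113−16/113·-1747/109=1102/109
back: M2=5/24−5/16·1102/109=-965/327
back: M1=-1/2−1/5·-965/327=59/654
M: M0=0, M1=59/654, M2=-965/327, M3=1102/109, M4=-1747/109, M5=0
seg 0: a=5, c=M0/2=0, d=(M1−M0)/(6·3)=59/11772, b=Δ0−h0·(2M0+M1)/6=-931/1308
seg 1: a=3, c=M1/2=59/1308, d=(M2−M1)/(6·2)=-221/872, b=Δ1−h1·(2M1+M2)/6=-377/654
seg 2: a=0, c=M2/2=-965/654, d=(M3−M2)/(6·3)=4271/5886, b=Δ2−h2·(2M2+M3)/6=-1124/327
seg 3: a=-4, c=M3/2=551/109, d=(M4−M3)/(6·1)=-2849/654, b=Δ3−h3·(2M3+M4)/6=4775/654
seg 4: a=4, c=M4/2=-1747/218, d=(M5−M4)/(6·1)=1747/654, b=Δ4−h4·(2M4+M5)/6=1420/327
t_q=3/2 → seg 0, τ=3/2; S=5+-931/1308·τ+0·τ²+59/11772·τ³=13775/3488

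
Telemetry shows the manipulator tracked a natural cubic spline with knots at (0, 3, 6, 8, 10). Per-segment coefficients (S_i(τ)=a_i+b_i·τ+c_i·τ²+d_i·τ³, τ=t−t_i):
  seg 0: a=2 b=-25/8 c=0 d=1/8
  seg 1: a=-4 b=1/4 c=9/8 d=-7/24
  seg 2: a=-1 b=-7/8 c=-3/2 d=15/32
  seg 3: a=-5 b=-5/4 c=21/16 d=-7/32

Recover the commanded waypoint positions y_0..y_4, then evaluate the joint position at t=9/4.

y_0 = S_0(0) = a_0 = 2
y_1 = S_1(0) = a_1 = -4
y_2 = S_2(0) = a_2 = -1
y_3 = S_3(0) = a_3 = -5
y_4 = S_3(2) = -4
t_q=9/4 is in segment 0 (τ=9/4); S_0(τ)=-1847/512

y_0=2 y_1=-4 y_2=-1 y_3=-5 y_4=-4
S(9/4) = -1847/512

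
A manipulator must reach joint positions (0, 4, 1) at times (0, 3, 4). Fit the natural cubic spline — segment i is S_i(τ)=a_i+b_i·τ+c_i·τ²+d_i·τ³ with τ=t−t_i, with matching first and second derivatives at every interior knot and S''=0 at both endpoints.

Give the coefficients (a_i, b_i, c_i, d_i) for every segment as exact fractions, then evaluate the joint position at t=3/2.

  seg 0: a=0 b=71/24 c=0 d=-13/72
  seg 1: a=4 b=-23/12 c=-13/8 d=13/24
S(3/2) = 245/64

Δ: Δ0=4/3, Δ1=-3
row 1: diag=8, rhs=-26; c'=1/8, d'=-13/4
back: M1=-13/4
M: M0=0, M1=-13/4, M2=0
seg 0: a=0, c=M0/2=0, d=(M1−M0)/(6·3)=-13/72, b=Δ0−h0·(2M0+M1)/6=71/24
seg 1: a=4, c=M1/2=-13/8, d=(M2−M1)/(6·1)=13/24, b=Δ1−h1·(2M1+M2)/6=-23/12
t_q=3/2 → seg 0, τ=3/2; S=0+71/24·τ+0·τ²+-13/72·τ³=245/64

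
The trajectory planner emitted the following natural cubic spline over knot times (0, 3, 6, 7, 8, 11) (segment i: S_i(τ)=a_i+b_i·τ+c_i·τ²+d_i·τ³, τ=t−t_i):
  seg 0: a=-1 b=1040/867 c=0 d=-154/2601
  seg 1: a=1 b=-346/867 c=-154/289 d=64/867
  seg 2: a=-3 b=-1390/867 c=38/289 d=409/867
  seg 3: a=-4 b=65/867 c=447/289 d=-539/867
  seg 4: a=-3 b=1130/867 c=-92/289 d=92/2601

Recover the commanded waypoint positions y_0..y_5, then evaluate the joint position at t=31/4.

y_0=-1 y_1=1 y_2=-3 y_3=-4 y_4=-3 y_5=-1
S(31/4) = -61703/18496

y_0 = S_0(0) = a_0 = -1
y_1 = S_1(0) = a_1 = 1
y_2 = S_2(0) = a_2 = -3
y_3 = S_3(0) = a_3 = -4
y_4 = S_4(0) = a_4 = -3
y_5 = S_4(3) = -1
t_q=31/4 is in segment 3 (τ=3/4); S_3(τ)=-61703/18496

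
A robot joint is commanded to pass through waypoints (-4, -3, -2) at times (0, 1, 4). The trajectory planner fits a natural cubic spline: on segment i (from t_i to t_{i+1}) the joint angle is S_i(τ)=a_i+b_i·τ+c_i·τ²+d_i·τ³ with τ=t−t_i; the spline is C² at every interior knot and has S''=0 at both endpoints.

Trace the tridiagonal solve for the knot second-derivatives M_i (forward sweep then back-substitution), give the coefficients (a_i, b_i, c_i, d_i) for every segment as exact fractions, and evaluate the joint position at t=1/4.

Δ: Δ0=1, Δ1=1/3
row 1: diag=8, rhs=-4; c'=3/8, d'=-1/2
back: M1=-1/2
M: M0=0, M1=-1/2, M2=0
seg 0: a=-4, c=M0/2=0, d=(M1−M0)/(6·1)=-1/12, b=Δ0−h0·(2M0+M1)/6=13/12
seg 1: a=-3, c=M1/2=-1/4, d=(M2−M1)/(6·3)=1/36, b=Δ1−h1·(2M1+M2)/6=5/6
t_q=1/4 → seg 0, τ=1/4; S=-4+13/12·τ+0·τ²+-1/12·τ³=-955/256

  seg 0: a=-4 b=13/12 c=0 d=-1/12
  seg 1: a=-3 b=5/6 c=-1/4 d=1/36
S(1/4) = -955/256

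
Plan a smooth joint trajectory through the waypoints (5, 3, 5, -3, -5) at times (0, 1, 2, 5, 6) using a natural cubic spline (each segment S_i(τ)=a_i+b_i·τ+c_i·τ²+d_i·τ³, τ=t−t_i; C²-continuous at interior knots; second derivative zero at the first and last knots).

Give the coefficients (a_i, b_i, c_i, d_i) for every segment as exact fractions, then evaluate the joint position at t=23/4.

  seg 0: a=5 b=-1025/318 c=0 d=389/318
  seg 1: a=3 b=71/159 c=389/106 d=-673/318
  seg 2: a=5 b=457/318 c=-142/53 d=139/318
  seg 3: a=-3 b=-451/159 c=133/106 d=-133/318
S(23/4) = -31193/6784

Δ: Δ0=-2, Δ1=2, Δ2=-8/3, Δ3=-2
row 1: diag=4, rhs=24; c'=1/4, d'=6
row 2: denom=8−1·1/4=31/4; d'=(-28−1·6)/(31/4)=-136/31
row 3: denom=8−3·12/31=212/31; d'=(4−3·-136/31)/(212/31)=133/53
back: M3=133/53
back: M2=-136/31−12/31·133/53=-284/53
back: M1=6−1/4·-284/53=389/53
M: M0=0, M1=389/53, M2=-284/53, M3=133/53, M4=0
seg 0: a=5, c=M0/2=0, d=(M1−M0)/(6·1)=389/318, b=Δ0−h0·(2M0+M1)/6=-1025/318
seg 1: a=3, c=M1/2=389/106, d=(M2−M1)/(6·1)=-673/318, b=Δ1−h1·(2M1+M2)/6=71/159
seg 2: a=5, c=M2/2=-142/53, d=(M3−M2)/(6·3)=139/318, b=Δ2−h2·(2M2+M3)/6=457/318
seg 3: a=-3, c=M3/2=133/106, d=(M4−M3)/(6·1)=-133/318, b=Δ3−h3·(2M3+M4)/6=-451/159
t_q=23/4 → seg 3, τ=3/4; S=-3+-451/159·τ+133/106·τ²+-133/318·τ³=-31193/6784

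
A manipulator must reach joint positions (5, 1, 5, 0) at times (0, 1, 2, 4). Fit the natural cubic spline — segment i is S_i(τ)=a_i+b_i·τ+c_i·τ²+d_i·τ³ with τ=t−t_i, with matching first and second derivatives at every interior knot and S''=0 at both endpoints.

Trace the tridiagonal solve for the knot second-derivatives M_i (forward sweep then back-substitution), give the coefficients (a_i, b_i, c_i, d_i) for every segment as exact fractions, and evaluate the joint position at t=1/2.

  seg 0: a=5 b=-293/46 c=0 d=109/46
  seg 1: a=1 b=17/23 c=327/46 d=-177/46
  seg 2: a=5 b=157/46 c=-102/23 d=17/23
S(1/2) = 777/368

Δ: Δ0=-4, Δ1=4, Δ2=-5/2
row 1: diag=4, rhs=48; c'=1/4, d'=12
row 2: denom=6−1·1/4=23/4; d'=(-39−1·12)/(23/4)=-204/23
back: M2=-204/23
back: M1=12−1/4·-204/23=327/23
M: M0=0, M1=327/23, M2=-204/23, M3=0
seg 0: a=5, c=M0/2=0, d=(M1−M0)/(6·1)=109/46, b=Δ0−h0·(2M0+M1)/6=-293/46
seg 1: a=1, c=M1/2=327/46, d=(M2−M1)/(6·1)=-177/46, b=Δ1−h1·(2M1+M2)/6=17/23
seg 2: a=5, c=M2/2=-102/23, d=(M3−M2)/(6·2)=17/23, b=Δ2−h2·(2M2+M3)/6=157/46
t_q=1/2 → seg 0, τ=1/2; S=5+-293/46·τ+0·τ²+109/46·τ³=777/368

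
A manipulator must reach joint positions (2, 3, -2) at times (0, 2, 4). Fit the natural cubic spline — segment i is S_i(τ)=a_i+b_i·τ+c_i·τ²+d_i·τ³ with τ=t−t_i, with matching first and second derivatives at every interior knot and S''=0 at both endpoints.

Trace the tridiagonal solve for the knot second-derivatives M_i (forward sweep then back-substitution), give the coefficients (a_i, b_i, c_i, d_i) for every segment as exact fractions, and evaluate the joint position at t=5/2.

Δ: Δ0=1/2, Δ1=-5/2
row 1: diag=8, rhs=-18; c'=1/4, d'=-9/4
back: M1=-9/4
M: M0=0, M1=-9/4, M2=0
seg 0: a=2, c=M0/2=0, d=(M1−M0)/(6·2)=-3/16, b=Δ0−h0·(2M0+M1)/6=5/4
seg 1: a=3, c=M1/2=-9/8, d=(M2−M1)/(6·2)=3/16, b=Δ1−h1·(2M1+M2)/6=-1
t_q=5/2 → seg 1, τ=1/2; S=3+-1·τ+-9/8·τ²+3/16·τ³=287/128

  seg 0: a=2 b=5/4 c=0 d=-3/16
  seg 1: a=3 b=-1 c=-9/8 d=3/16
S(5/2) = 287/128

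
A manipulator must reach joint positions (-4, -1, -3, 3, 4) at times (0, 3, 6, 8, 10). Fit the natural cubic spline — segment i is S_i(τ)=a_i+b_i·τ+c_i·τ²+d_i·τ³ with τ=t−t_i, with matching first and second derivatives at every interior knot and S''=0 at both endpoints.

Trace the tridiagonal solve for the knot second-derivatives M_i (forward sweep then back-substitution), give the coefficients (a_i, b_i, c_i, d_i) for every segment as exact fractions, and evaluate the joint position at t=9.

Δ: Δ0=1, Δ1=-2/3, Δ2=3, Δ3=1/2
row 1: diag=12, rhs=-10; c'=1/4, d'=-5/6
row 2: denom=10−3·1/4=37/4; d'=(22−3·-5/6)/(37/4)=98/37
row 3: denom=8−2·8/37=280/37; d'=(-15−2·98/37)/(280/37)=-751/280
back: M3=-751/280
back: M2=98/37−8/37·-751/280=113/35
back: M1=-5/6−1/4·113/35=-689/420
M: M0=0, M1=-689/420, M2=113/35, M3=-751/280, M4=0
seg 0: a=-4, c=M0/2=0, d=(M1−M0)/(6·3)=-689/7560, b=Δ0−h0·(2M0+M1)/6=1529/840
seg 1: a=-1, c=M1/2=-689/840, d=(M2−M1)/(6·3)=409/1512, b=Δ1−h1·(2M1+M2)/6=-269/420
seg 2: a=-3, c=M2/2=113/70, d=(M3−M2)/(6·2)=-331/672, b=Δ2−h2·(2M2+M3)/6=209/120
seg 3: a=3, c=M3/2=-751/560, d=(M4−M3)/(6·2)=751/3360, b=Δ3−h3·(2M3+M4)/6=961/420
t_q=9 → seg 3, τ=1; S=3+961/420·τ+-751/560·τ²+751/3360·τ³=4671/1120

  seg 0: a=-4 b=1529/840 c=0 d=-689/7560
  seg 1: a=-1 b=-269/420 c=-689/840 d=409/1512
  seg 2: a=-3 b=209/120 c=113/70 d=-331/672
  seg 3: a=3 b=961/420 c=-751/560 d=751/3360
S(9) = 4671/1120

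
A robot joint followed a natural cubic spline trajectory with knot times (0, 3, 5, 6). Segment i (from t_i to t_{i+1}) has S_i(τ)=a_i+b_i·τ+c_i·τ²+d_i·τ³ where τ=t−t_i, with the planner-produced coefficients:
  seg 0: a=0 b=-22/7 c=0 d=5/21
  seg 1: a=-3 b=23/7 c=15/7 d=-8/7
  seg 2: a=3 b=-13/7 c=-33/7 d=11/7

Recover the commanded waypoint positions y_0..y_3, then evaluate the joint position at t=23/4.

y_0=0 y_1=-3 y_2=3 y_3=-2
S(23/4) = -171/448

y_0 = S_0(0) = a_0 = 0
y_1 = S_1(0) = a_1 = -3
y_2 = S_2(0) = a_2 = 3
y_3 = S_2(1) = -2
t_q=23/4 is in segment 2 (τ=3/4); S_2(τ)=-171/448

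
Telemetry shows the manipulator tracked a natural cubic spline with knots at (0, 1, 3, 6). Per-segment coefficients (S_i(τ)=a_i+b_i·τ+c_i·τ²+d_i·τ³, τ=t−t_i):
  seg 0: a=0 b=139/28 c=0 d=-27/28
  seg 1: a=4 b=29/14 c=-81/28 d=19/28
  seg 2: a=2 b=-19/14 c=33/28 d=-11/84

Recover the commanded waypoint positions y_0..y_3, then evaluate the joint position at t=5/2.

y_0=0 y_1=4 y_2=2 y_3=5
S(5/2) = 647/224

y_0 = S_0(0) = a_0 = 0
y_1 = S_1(0) = a_1 = 4
y_2 = S_2(0) = a_2 = 2
y_3 = S_2(3) = 5
t_q=5/2 is in segment 1 (τ=3/2); S_1(τ)=647/224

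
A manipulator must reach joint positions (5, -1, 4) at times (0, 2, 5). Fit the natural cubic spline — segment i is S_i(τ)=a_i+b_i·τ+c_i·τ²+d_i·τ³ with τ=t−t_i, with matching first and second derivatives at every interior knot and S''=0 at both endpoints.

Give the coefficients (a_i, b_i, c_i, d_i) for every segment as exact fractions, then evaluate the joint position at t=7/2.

Δ: Δ0=-3, Δ1=5/3
row 1: diag=10, rhs=28; c'=3/10, d'=14/5
back: M1=14/5
M: M0=0, M1=14/5, M2=0
seg 0: a=5, c=M0/2=0, d=(M1−M0)/(6·2)=7/30, b=Δ0−h0·(2M0+M1)/6=-59/15
seg 1: a=-1, c=M1/2=7/5, d=(M2−M1)/(6·3)=-7/45, b=Δ1−h1·(2M1+M2)/6=-17/15
t_q=7/2 → seg 1, τ=3/2; S=-1+-17/15·τ+7/5·τ²+-7/45·τ³=-3/40

  seg 0: a=5 b=-59/15 c=0 d=7/30
  seg 1: a=-1 b=-17/15 c=7/5 d=-7/45
S(7/2) = -3/40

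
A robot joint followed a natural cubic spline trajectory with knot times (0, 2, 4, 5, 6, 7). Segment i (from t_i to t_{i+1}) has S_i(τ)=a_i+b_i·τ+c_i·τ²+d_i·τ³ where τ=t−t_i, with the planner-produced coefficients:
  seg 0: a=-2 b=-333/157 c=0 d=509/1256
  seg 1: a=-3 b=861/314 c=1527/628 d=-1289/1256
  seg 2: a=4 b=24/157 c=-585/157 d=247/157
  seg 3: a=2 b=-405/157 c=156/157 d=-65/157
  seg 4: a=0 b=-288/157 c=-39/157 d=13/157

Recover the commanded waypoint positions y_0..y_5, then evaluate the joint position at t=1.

y_0 = S_0(0) = a_0 = -2
y_1 = S_1(0) = a_1 = -3
y_2 = S_2(0) = a_2 = 4
y_3 = S_3(0) = a_3 = 2
y_4 = S_4(0) = a_4 = 0
y_5 = S_4(1) = -2
t_q=1 is in segment 0 (τ=1); S_0(τ)=-4667/1256

y_0=-2 y_1=-3 y_2=4 y_3=2 y_4=0 y_5=-2
S(1) = -4667/1256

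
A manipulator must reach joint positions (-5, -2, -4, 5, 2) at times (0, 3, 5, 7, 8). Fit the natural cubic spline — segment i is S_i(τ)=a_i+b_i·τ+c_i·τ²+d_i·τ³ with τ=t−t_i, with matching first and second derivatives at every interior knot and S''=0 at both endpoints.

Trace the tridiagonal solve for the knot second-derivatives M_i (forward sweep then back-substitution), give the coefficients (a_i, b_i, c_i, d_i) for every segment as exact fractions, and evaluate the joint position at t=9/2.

  seg 0: a=-5 b=121/52 c=0 d=-23/156
  seg 1: a=-2 b=-43/26 c=-69/52 d=43/52
  seg 2: a=-4 b=77/26 c=189/52 d=-149/104
  seg 3: a=5 b=4/13 c=-129/26 d=43/26
S(9/2) = -1945/416

Δ: Δ0=1, Δ1=-1, Δ2=9/2, Δ3=-3
row 1: diag=10, rhs=-12; c'=1/5, d'=-6/5
row 2: denom=8−2·1/5=38/5; d'=(33−2·-6/5)/(38/5)=177/38
row 3: denom=6−2·5/19=104/19; d'=(-45−2·177/38)/(104/19)=-129/13
back: M3=-129/13
back: M2=177/38−5/19·-129/13=189/26
back: M1=-6/5−1/5·189/26=-69/26
M: M0=0, M1=-69/26, M2=189/26, M3=-129/13, M4=0
seg 0: a=-5, c=M0/2=0, d=(M1−M0)/(6·3)=-23/156, b=Δ0−h0·(2M0+M1)/6=121/52
seg 1: a=-2, c=M1/2=-69/52, d=(M2−M1)/(6·2)=43/52, b=Δ1−h1·(2M1+M2)/6=-43/26
seg 2: a=-4, c=M2/2=189/52, d=(M3−M2)/(6·2)=-149/104, b=Δ2−h2·(2M2+M3)/6=77/26
seg 3: a=5, c=M3/2=-129/26, d=(M4−M3)/(6·1)=43/26, b=Δ3−h3·(2M3+M4)/6=4/13
t_q=9/2 → seg 1, τ=3/2; S=-2+-43/26·τ+-69/52·τ²+43/52·τ³=-1945/416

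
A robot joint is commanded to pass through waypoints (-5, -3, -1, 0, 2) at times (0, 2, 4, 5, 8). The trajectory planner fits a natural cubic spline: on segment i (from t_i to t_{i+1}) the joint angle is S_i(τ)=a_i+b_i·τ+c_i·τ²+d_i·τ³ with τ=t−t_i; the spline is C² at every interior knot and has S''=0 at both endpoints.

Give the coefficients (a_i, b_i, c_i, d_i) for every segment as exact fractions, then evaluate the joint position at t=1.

Δ: Δ0=1, Δ1=1, Δ2=1, Δ3=2/3
row 1: diag=8, rhs=0; c'=1/4, d'=0
row 2: denom=6−2·1/4=11/2; d'=(0−2·0)/(11/2)=0
row 3: denom=8−1·2/11=86/11; d'=(-2−1·0)/(86/11)=-11/43
back: M3=-11/43
back: M2=0−2/11·-11/43=2/43
back: M1=0−1/4·2/43=-1/86
M: M0=0, M1=-1/86, M2=2/43, M3=-11/43, M4=0
seg 0: a=-5, c=M0/2=0, d=(M1−M0)/(6·2)=-1/1032, b=Δ0−h0·(2M0+M1)/6=259/258
seg 1: a=-3, c=M1/2=-1/172, d=(M2−M1)/(6·2)=5/1032, b=Δ1−h1·(2M1+M2)/6=128/129
seg 2: a=-1, c=M2/2=1/43, d=(M3−M2)/(6·1)=-13/258, b=Δ2−h2·(2M2+M3)/6=265/258
seg 3: a=0, c=M3/2=-11/86, d=(M4−M3)/(6·3)=11/774, b=Δ3−h3·(2M3+M4)/6=119/129
t_q=1 → seg 0, τ=1; S=-5+259/258·τ+0·τ²+-1/1032·τ³=-1375/344

  seg 0: a=-5 b=259/258 c=0 d=-1/1032
  seg 1: a=-3 b=128/129 c=-1/172 d=5/1032
  seg 2: a=-1 b=265/258 c=1/43 d=-13/258
  seg 3: a=0 b=119/129 c=-11/86 d=11/774
S(1) = -1375/344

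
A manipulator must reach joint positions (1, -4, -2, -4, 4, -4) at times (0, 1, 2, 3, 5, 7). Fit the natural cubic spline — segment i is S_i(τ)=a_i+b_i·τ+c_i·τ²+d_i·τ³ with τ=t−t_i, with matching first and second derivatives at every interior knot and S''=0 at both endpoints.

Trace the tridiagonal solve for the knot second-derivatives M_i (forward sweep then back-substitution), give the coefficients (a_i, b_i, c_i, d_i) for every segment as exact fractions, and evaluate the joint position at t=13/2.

Δ: Δ0=-5, Δ1=2, Δ2=-2, Δ3=4, Δ4=-4
row 1: diag=4, rhs=42; c'=1/4, d'=21/2
row 2: denom=4−1·1/4=15/4; d'=(-24−1·21/2)/(15/4)=-46/5
row 3: denom=6−1·4/15=86/15; d'=(36−1·-46/5)/(86/15)=339/43
row 4: denom=8−2·15/43=314/43; d'=(-48−2·339/43)/(314/43)=-1371/157
back: M4=-1371/157
back: M3=339/43−15/43·-1371/157=1716/157
back: M2=-46/5−4/15·1716/157=-1902/157
back: M1=21/2−1/4·-1902/157=2124/157
M: M0=0, M1=2124/157, M2=-1902/157, M3=1716/157, M4=-1371/157, M5=0
seg 0: a=1, c=M0/2=0, d=(M1−M0)/(6·1)=354/157, b=Δ0−h0·(2M0+M1)/6=-1139/157
seg 1: a=-4, c=M1/2=1062/157, d=(M2−M1)/(6·1)=-671/157, b=Δ1−h1·(2M1+M2)/6=-77/157
seg 2: a=-2, c=M2/2=-951/157, d=(M3−M2)/(6·1)=603/157, b=Δ2−h2·(2M2+M3)/6=34/157
seg 3: a=-4, c=M3/2=858/157, d=(M4−M3)/(6·2)=-1029/628, b=Δ3−h3·(2M3+M4)/6=-59/157
seg 4: a=4, c=M4/2=-1371/314, d=(M5−M4)/(6·2)=457/628, b=Δ4−h4·(2M4+M5)/6=286/157
t_q=13/2 → seg 4, τ=3/2; S=4+286/157·τ+-1371/314·τ²+457/628·τ³=-3193/5024

  seg 0: a=1 b=-1139/157 c=0 d=354/157
  seg 1: a=-4 b=-77/157 c=1062/157 d=-671/157
  seg 2: a=-2 b=34/157 c=-951/157 d=603/157
  seg 3: a=-4 b=-59/157 c=858/157 d=-1029/628
  seg 4: a=4 b=286/157 c=-1371/314 d=457/628
S(13/2) = -3193/5024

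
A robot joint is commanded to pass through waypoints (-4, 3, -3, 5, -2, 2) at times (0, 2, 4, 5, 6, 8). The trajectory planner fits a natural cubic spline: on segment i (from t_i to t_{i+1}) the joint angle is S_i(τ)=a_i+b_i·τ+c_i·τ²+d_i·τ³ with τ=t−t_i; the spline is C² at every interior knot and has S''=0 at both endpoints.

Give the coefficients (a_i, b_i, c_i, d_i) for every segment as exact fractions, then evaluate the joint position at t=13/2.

  seg 0: a=-4 b=3249/482 c=0 d=-781/964
  seg 1: a=3 b=-1437/482 c=-2343/482 d=4677/1928
  seg 2: a=-3 b=1611/241 c=9345/964 d=-8077/964
  seg 3: a=5 b=903/964 c=-7443/482 d=7235/964
  seg 4: a=-2 b=-1791/241 c=6819/964 d=-2273/1928
S(13/2) = -63157/15424

Δ: Δ0=7/2, Δ1=-3, Δ2=8, Δ3=-7, Δ4=2
row 1: diag=8, rhs=-39; c'=1/4, d'=-39/8
row 2: denom=6−2·1/4=11/2; d'=(66−2·-39/8)/(11/2)=303/22
row 3: denom=4−1·2/11=42/11; d'=(-90−1·303/22)/(42/11)=-761/28
row 4: denom=6−1·11/42=241/42; d'=(54−1·-761/28)/(241/42)=6819/482
back: M4=6819/482
back: M3=-761/28−11/42·6819/482=-7443/241
back: M2=303/22−2/11·-7443/241=9345/482
back: M1=-39/8−1/4·9345/482=-2343/241
M: M0=0, M1=-2343/241, M2=9345/482, M3=-7443/241, M4=6819/482, M5=0
seg 0: a=-4, c=M0/2=0, d=(M1−M0)/(6·2)=-781/964, b=Δ0−h0·(2M0+M1)/6=3249/482
seg 1: a=3, c=M1/2=-2343/482, d=(M2−M1)/(6·2)=4677/1928, b=Δ1−h1·(2M1+M2)/6=-1437/482
seg 2: a=-3, c=M2/2=9345/964, d=(M3−M2)/(6·1)=-8077/964, b=Δ2−h2·(2M2+M3)/6=1611/241
seg 3: a=5, c=M3/2=-7443/482, d=(M4−M3)/(6·1)=7235/964, b=Δ3−h3·(2M3+M4)/6=903/964
seg 4: a=-2, c=M4/2=6819/964, d=(M5−M4)/(6·2)=-2273/1928, b=Δ4−h4·(2M4+M5)/6=-1791/241
t_q=13/2 → seg 4, τ=1/2; S=-2+-1791/241·τ+6819/964·τ²+-2273/1928·τ³=-63157/15424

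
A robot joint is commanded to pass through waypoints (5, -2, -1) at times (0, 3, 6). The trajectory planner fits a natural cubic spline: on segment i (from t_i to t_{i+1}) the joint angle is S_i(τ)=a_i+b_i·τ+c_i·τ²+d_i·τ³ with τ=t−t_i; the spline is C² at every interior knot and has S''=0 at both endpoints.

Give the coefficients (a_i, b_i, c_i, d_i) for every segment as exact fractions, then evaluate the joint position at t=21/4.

Δ: Δ0=-7/3, Δ1=1/3
row 1: diag=12, rhs=16; c'=1/4, d'=4/3
back: M1=4/3
M: M0=0, M1=4/3, M2=0
seg 0: a=5, c=M0/2=0, d=(M1−M0)/(6·3)=2/27, b=Δ0−h0·(2M0+M1)/6=-3
seg 1: a=-2, c=M1/2=2/3, d=(M2−M1)/(6·3)=-2/27, b=Δ1−h1·(2M1+M2)/6=-1
t_q=21/4 → seg 1, τ=9/4; S=-2+-1·τ+2/3·τ²+-2/27·τ³=-55/32

  seg 0: a=5 b=-3 c=0 d=2/27
  seg 1: a=-2 b=-1 c=2/3 d=-2/27
S(21/4) = -55/32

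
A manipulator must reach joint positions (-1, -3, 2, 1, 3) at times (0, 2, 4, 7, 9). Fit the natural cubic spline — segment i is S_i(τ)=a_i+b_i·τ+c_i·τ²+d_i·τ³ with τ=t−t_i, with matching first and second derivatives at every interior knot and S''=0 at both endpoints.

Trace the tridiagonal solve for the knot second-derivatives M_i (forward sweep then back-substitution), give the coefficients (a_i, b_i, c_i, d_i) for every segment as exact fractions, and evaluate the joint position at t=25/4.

  seg 0: a=-1 b=-4363/2064 c=0 d=2299/8256
  seg 1: a=-3 b=1267/1032 c=2299/1376 d=-4271/8256
  seg 2: a=2 b=3515/2064 c=-493/344 d=173/688
  seg 3: a=1 b=-55/516 c=571/688 d=-571/4128
S(25/4) = 63437/44032

Δ: Δ0=-1, Δ1=5/2, Δ2=-1/3, Δ3=1
row 1: diag=8, rhs=21; c'=1/4, d'=21/8
row 2: denom=10−2·1/4=19/2; d'=(-17−2·21/8)/(19/2)=-89/38
row 3: denom=10−3·6/19=172/19; d'=(8−3·-89/38)/(172/19)=571/344
back: M3=571/344
back: M2=-89/38−6/19·571/344=-493/172
back: M1=21/8−1/4·-493/172=2299/688
M: M0=0, M1=2299/688, M2=-493/172, M3=571/344, M4=0
seg 0: a=-1, c=M0/2=0, d=(M1−M0)/(6·2)=2299/8256, b=Δ0−h0·(2M0+M1)/6=-4363/2064
seg 1: a=-3, c=M1/2=2299/1376, d=(M2−M1)/(6·2)=-4271/8256, b=Δ1−h1·(2M1+M2)/6=1267/1032
seg 2: a=2, c=M2/2=-493/344, d=(M3−M2)/(6·3)=173/688, b=Δ2−h2·(2M2+M3)/6=3515/2064
seg 3: a=1, c=M3/2=571/688, d=(M4−M3)/(6·2)=-571/4128, b=Δ3−h3·(2M3+M4)/6=-55/516
t_q=25/4 → seg 2, τ=9/4; S=2+3515/2064·τ+-493/344·τ²+173/688·τ³=63437/44032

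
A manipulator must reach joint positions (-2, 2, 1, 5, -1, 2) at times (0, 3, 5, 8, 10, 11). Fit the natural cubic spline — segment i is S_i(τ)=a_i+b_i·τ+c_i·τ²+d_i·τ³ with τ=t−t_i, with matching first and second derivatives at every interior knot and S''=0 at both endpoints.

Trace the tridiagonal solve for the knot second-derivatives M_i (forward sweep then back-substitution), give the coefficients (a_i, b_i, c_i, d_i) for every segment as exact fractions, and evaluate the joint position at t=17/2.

  seg 0: a=-2 b=10531/4836 c=0 d=-1361/14508
  seg 1: a=2 b=-859/2418 c=-1361/1612 d=3733/9672
  seg 2: a=1 b=1087/1209 c=593/403 d=-1604/3627
  seg 3: a=5 b=-2675/1209 c=-1011/403 d=2557/2418
  seg 4: a=-1 b=535/1209 c=1546/403 d=-1546/1209
S(17/2) = 21915/6448

Δ: Δ0=4/3, Δ1=-1/2, Δ2=4/3, Δ3=-3, Δ4=3
row 1: diag=10, rhs=-11; c'=1/5, d'=-11/10
row 2: denom=10−2·1/5=48/5; d'=(11−2·-11/10)/(48/5)=11/8
row 3: denom=10−3·5/16=145/16; d'=(-26−3·11/8)/(145/16)=-482/145
row 4: denom=6−2·32/145=806/145; d'=(36−2·-482/145)/(806/145)=3092/403
back: M4=3092/403
back: M3=-482/145−32/145·3092/403=-2022/403
back: M2=11/8−5/16·-2022/403=1186/403
back: M1=-11/10−1/5·1186/403=-1361/806
M: M0=0, M1=-1361/806, M2=1186/403, M3=-2022/403, M4=3092/403, M5=0
seg 0: a=-2, c=M0/2=0, d=(M1−M0)/(6·3)=-1361/14508, b=Δ0−h0·(2M0+M1)/6=10531/4836
seg 1: a=2, c=M1/2=-1361/1612, d=(M2−M1)/(6·2)=3733/9672, b=Δ1−h1·(2M1+M2)/6=-859/2418
seg 2: a=1, c=M2/2=593/403, d=(M3−M2)/(6·3)=-1604/3627, b=Δ2−h2·(2M2+M3)/6=1087/1209
seg 3: a=5, c=M3/2=-1011/403, d=(M4−M3)/(6·2)=2557/2418, b=Δ3−h3·(2M3+M4)/6=-2675/1209
seg 4: a=-1, c=M4/2=1546/403, d=(M5−M4)/(6·1)=-1546/1209, b=Δ4−h4·(2M4+M5)/6=535/1209
t_q=17/2 → seg 3, τ=1/2; S=5+-2675/1209·τ+-1011/403·τ²+2557/2418·τ³=21915/6448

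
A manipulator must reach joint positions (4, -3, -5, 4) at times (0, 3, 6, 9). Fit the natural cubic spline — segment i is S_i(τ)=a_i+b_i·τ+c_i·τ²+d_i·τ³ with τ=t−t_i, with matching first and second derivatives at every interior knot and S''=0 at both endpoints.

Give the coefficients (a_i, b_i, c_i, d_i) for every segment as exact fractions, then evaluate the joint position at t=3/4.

Δ: Δ0=-7/3, Δ1=-2/3, Δ2=3
row 1: diag=12, rhs=10; c'=1/4, d'=5/6
row 2: denom=12−3·1/4=45/4; d'=(22−3·5/6)/(45/4)=26/15
back: M2=26/15
back: M1=5/6−1/4·26/15=2/5
M: M0=0, M1=2/5, M2=26/15, M3=0
seg 0: a=4, c=M0/2=0, d=(M1−M0)/(6·3)=1/45, b=Δ0−h0·(2M0+M1)/6=-38/15
seg 1: a=-3, c=M1/2=1/5, d=(M2−M1)/(6·3)=2/27, b=Δ1−h1·(2M1+M2)/6=-29/15
seg 2: a=-5, c=M2/2=13/15, d=(M3−M2)/(6·3)=-13/135, b=Δ2−h2·(2M2+M3)/6=19/15
t_q=3/4 → seg 0, τ=3/4; S=4+-38/15·τ+0·τ²+1/45·τ³=135/64

  seg 0: a=4 b=-38/15 c=0 d=1/45
  seg 1: a=-3 b=-29/15 c=1/5 d=2/27
  seg 2: a=-5 b=19/15 c=13/15 d=-13/135
S(3/4) = 135/64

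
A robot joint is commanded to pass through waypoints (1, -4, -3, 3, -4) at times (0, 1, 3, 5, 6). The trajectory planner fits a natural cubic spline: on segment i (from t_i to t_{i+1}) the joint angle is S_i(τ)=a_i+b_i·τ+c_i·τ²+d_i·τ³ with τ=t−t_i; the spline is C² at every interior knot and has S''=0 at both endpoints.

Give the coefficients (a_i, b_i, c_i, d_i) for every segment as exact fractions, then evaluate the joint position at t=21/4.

  seg 0: a=1 b=-343/60 c=0 d=43/60
  seg 1: a=-4 b=-107/30 c=43/20 d=-7/120
  seg 2: a=-3 b=13/3 c=9/5 d=-37/30
  seg 3: a=3 b=-49/15 c=-28/5 d=28/15
S(21/4) = 149/80

Δ: Δ0=-5, Δ1=1/2, Δ2=3, Δ3=-7
row 1: diag=6, rhs=33; c'=1/3, d'=11/2
row 2: denom=8−2·1/3=22/3; d'=(15−2·11/2)/(22/3)=6/11
row 3: denom=6−2·3/11=60/11; d'=(-60−2·6/11)/(60/11)=-56/5
back: M3=-56/5
back: M2=6/11−3/11·-56/5=18/5
back: M1=11/2−1/3·18/5=43/10
M: M0=0, M1=43/10, M2=18/5, M3=-56/5, M4=0
seg 0: a=1, c=M0/2=0, d=(M1−M0)/(6·1)=43/60, b=Δ0−h0·(2M0+M1)/6=-343/60
seg 1: a=-4, c=M1/2=43/20, d=(M2−M1)/(6·2)=-7/120, b=Δ1−h1·(2M1+M2)/6=-107/30
seg 2: a=-3, c=M2/2=9/5, d=(M3−M2)/(6·2)=-37/30, b=Δ2−h2·(2M2+M3)/6=13/3
seg 3: a=3, c=M3/2=-28/5, d=(M4−M3)/(6·1)=28/15, b=Δ3−h3·(2M3+M4)/6=-49/15
t_q=21/4 → seg 3, τ=1/4; S=3+-49/15·τ+-28/5·τ²+28/15·τ³=149/80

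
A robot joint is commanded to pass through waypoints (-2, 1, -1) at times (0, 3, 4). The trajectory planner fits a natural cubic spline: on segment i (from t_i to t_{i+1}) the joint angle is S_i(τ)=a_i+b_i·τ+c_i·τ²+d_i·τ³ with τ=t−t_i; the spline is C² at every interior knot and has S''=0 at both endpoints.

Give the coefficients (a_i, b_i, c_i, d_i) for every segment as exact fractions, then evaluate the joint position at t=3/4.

Δ: Δ0=1, Δ1=-2
row 1: diag=8, rhs=-18; c'=1/8, d'=-9/4
back: M1=-9/4
M: M0=0, M1=-9/4, M2=0
seg 0: a=-2, c=M0/2=0, d=(M1−M0)/(6·3)=-1/8, b=Δ0−h0·(2M0+M1)/6=17/8
seg 1: a=1, c=M1/2=-9/8, d=(M2−M1)/(6·1)=3/8, b=Δ1−h1·(2M1+M2)/6=-5/4
t_q=3/4 → seg 0, τ=3/4; S=-2+17/8·τ+0·τ²+-1/8·τ³=-235/512

  seg 0: a=-2 b=17/8 c=0 d=-1/8
  seg 1: a=1 b=-5/4 c=-9/8 d=3/8
S(3/4) = -235/512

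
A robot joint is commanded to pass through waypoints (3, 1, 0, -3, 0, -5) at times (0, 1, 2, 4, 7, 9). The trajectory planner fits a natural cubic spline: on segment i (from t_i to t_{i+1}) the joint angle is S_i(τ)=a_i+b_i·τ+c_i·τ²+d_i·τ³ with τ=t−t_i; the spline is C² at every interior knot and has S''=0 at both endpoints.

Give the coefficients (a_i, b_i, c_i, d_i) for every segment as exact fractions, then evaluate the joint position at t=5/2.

Δ: Δ0=-2, Δ1=-1, Δ2=-3/2, Δ3=1, Δ4=-5/2
row 1: diag=4, rhs=6; c'=1/4, d'=3/2
row 2: denom=6−1·1/4=23/4; d'=(-3−1·3/2)/(23/4)=-18/23
row 3: denom=10−2·8/23=214/23; d'=(15−2·-18/23)/(214/23)=381/214
row 4: denom=10−3·69/214=1933/214; d'=(-21−3·381/214)/(1933/214)=-5637/1933
back: M4=-5637/1933
back: M3=381/214−69/214·-5637/1933=5259/1933
back: M2=-18/23−8/23·5259/1933=-3342/1933
back: M1=3/2−1/4·-3342/1933=3735/1933
M: M0=0, M1=3735/1933, M2=-3342/1933, M3=5259/1933, M4=-5637/1933, M5=0
seg 0: a=3, c=M0/2=0, d=(M1−M0)/(6·1)=1245/3866, b=Δ0−h0·(2M0+M1)/6=-8977/3866
seg 1: a=1, c=M1/2=3735/3866, d=(M2−M1)/(6·1)=-2359/3866, b=Δ1−h1·(2M1+M2)/6=-2621/1933
seg 2: a=0, c=M2/2=-1671/1933, d=(M3−M2)/(6·2)=2867/7732, b=Δ2−h2·(2M2+M3)/6=-4849/3866
seg 3: a=-3, c=M3/2=5259/3866, d=(M4−M3)/(6·3)=-1816/5799, b=Δ3−h3·(2M3+M4)/6=-1015/3866
seg 4: a=0, c=M4/2=-5637/3866, d=(M5−M4)/(6·2)=1879/7732, b=Δ4−h4·(2M4+M5)/6=-2149/3866
t_q=5/2 → seg 2, τ=1/2; S=0+-4849/3866·τ+-1671/1933·τ²+2867/7732·τ³=-49293/61856

  seg 0: a=3 b=-8977/3866 c=0 d=1245/3866
  seg 1: a=1 b=-2621/1933 c=3735/3866 d=-2359/3866
  seg 2: a=0 b=-4849/3866 c=-1671/1933 d=2867/7732
  seg 3: a=-3 b=-1015/3866 c=5259/3866 d=-1816/5799
  seg 4: a=0 b=-2149/3866 c=-5637/3866 d=1879/7732
S(5/2) = -49293/61856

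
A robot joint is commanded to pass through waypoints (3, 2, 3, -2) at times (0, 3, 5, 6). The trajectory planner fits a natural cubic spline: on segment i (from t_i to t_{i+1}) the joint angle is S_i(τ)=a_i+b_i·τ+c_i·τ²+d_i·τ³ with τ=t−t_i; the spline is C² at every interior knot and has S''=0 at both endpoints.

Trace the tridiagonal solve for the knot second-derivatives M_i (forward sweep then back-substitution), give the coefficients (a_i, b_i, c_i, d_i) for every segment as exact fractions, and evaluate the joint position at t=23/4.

Δ: Δ0=-1/3, Δ1=1/2, Δ2=-5
row 1: diag=10, rhs=5; c'=1/5, d'=1/2
row 2: denom=6−2·1/5=28/5; d'=(-33−2·1/2)/(28/5)=-85/14
back: M2=-85/14
back: M1=1/2−1/5·-85/14=12/7
M: M0=0, M1=12/7, M2=-85/14, M3=0
seg 0: a=3, c=M0/2=0, d=(M1−M0)/(6·3)=2/21, b=Δ0−h0·(2M0+M1)/6=-25/21
seg 1: a=2, c=M1/2=6/7, d=(M2−M1)/(6·2)=-109/168, b=Δ1−h1·(2M1+M2)/6=29/21
seg 2: a=3, c=M2/2=-85/28, d=(M3−M2)/(6·1)=85/84, b=Δ2−h2·(2M2+M3)/6=-125/42
t_q=23/4 → seg 2, τ=3/4; S=3+-125/42·τ+-85/28·τ²+85/84·τ³=-919/1792

  seg 0: a=3 b=-25/21 c=0 d=2/21
  seg 1: a=2 b=29/21 c=6/7 d=-109/168
  seg 2: a=3 b=-125/42 c=-85/28 d=85/84
S(23/4) = -919/1792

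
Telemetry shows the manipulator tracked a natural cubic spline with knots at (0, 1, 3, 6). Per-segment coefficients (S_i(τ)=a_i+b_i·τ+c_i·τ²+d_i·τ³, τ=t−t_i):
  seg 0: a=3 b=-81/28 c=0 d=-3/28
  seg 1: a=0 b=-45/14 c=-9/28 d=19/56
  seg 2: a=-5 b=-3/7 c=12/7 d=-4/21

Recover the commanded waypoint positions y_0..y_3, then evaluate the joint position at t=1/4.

y_0 = S_0(0) = a_0 = 3
y_1 = S_1(0) = a_1 = 0
y_2 = S_2(0) = a_2 = -5
y_3 = S_2(3) = 4
t_q=1/4 is in segment 0 (τ=1/4); S_0(τ)=4077/1792

y_0=3 y_1=0 y_2=-5 y_3=4
S(1/4) = 4077/1792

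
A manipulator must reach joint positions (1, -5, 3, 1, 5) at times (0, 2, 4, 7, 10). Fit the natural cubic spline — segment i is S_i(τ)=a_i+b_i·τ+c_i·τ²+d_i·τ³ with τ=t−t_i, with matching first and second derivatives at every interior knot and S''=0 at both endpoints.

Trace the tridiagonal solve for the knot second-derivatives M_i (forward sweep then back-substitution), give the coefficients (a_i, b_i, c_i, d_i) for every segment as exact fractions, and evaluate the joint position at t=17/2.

  seg 0: a=1 b=-2161/420 c=0 d=901/1680
  seg 1: a=-5 b=271/210 c=901/280 d=-313/336
  seg 2: a=3 b=179/60 c=-83/35 d=97/252
  seg 3: a=1 b=-179/210 c=153/140 d=-17/140
S(17/2) = 1983/1120

Δ: Δ0=-3, Δ1=4, Δ2=-2/3, Δ3=4/3
row 1: diag=8, rhs=42; c'=1/4, d'=21/4
row 2: denom=10−2·1/4=19/2; d'=(-28−2·21/4)/(19/2)=-77/19
row 3: denom=12−3·6/19=210/19; d'=(12−3·-77/19)/(210/19)=153/70
back: M3=153/70
back: M2=-77/19−6/19·153/70=-166/35
back: M1=21/4−1/4·-166/35=901/140
M: M0=0, M1=901/140, M2=-166/35, M3=153/70, M4=0
seg 0: a=1, c=M0/2=0, d=(M1−M0)/(6·2)=901/1680, b=Δ0−h0·(2M0+M1)/6=-2161/420
seg 1: a=-5, c=M1/2=901/280, d=(M2−M1)/(6·2)=-313/336, b=Δ1−h1·(2M1+M2)/6=271/210
seg 2: a=3, c=M2/2=-83/35, d=(M3−M2)/(6·3)=97/252, b=Δ2−h2·(2M2+M3)/6=179/60
seg 3: a=1, c=M3/2=153/140, d=(M4−M3)/(6·3)=-17/140, b=Δ3−h3·(2M3+M4)/6=-179/210
t_q=17/2 → seg 3, τ=3/2; S=1+-179/210·τ+153/140·τ²+-17/140·τ³=1983/1120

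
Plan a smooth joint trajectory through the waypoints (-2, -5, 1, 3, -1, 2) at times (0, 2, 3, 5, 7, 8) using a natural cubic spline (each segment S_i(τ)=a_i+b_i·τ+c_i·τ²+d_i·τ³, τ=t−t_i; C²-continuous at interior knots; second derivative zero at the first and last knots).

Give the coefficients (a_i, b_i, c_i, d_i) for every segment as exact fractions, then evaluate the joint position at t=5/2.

Δ: Δ0=-3/2, Δ1=6, Δ2=1, Δ3=-2, Δ4=3
row 1: diag=6, rhs=45; c'=1/6, d'=15/2
row 2: denom=6−1·1/6=35/6; d'=(-30−1·15/2)/(35/6)=-45/7
row 3: denom=8−2·12/35=256/35; d'=(-18−2·-45/7)/(256/35)=-45/64
row 4: denom=6−2·35/128=349/64; d'=(30−2·-45/64)/(349/64)=2010/349
back: M4=2010/349
back: M3=-45/64−35/128·2010/349=-795/349
back: M2=-45/7−12/35·-795/349=-1971/349
back: M1=15/2−1/6·-1971/349=2946/349
M: M0=0, M1=2946/349, M2=-1971/349, M3=-795/349, M4=2010/349, M5=0
seg 0: a=-2, c=M0/2=0, d=(M1−M0)/(6·2)=491/698, b=Δ0−h0·(2M0+M1)/6=-3011/698
seg 1: a=-5, c=M1/2=1473/349, d=(M2−M1)/(6·1)=-1639/698, b=Δ1−h1·(2M1+M2)/6=2881/698
seg 2: a=1, c=M2/2=-1971/698, d=(M3−M2)/(6·2)=98/349, b=Δ2−h2·(2M2+M3)/6=1928/349
seg 3: a=3, c=M3/2=-795/698, d=(M4−M3)/(6·2)=935/1396, b=Δ3−h3·(2M3+M4)/6=-838/349
seg 4: a=-1, c=M4/2=1005/349, d=(M5−M4)/(6·1)=-335/349, b=Δ4−h4·(2M4+M5)/6=377/349
t_q=5/2 → seg 1, τ=1/2; S=-5+2881/698·τ+1473/349·τ²+-1639/698·τ³=-12143/5584

  seg 0: a=-2 b=-3011/698 c=0 d=491/698
  seg 1: a=-5 b=2881/698 c=1473/349 d=-1639/698
  seg 2: a=1 b=1928/349 c=-1971/698 d=98/349
  seg 3: a=3 b=-838/349 c=-795/698 d=935/1396
  seg 4: a=-1 b=377/349 c=1005/349 d=-335/349
S(5/2) = -12143/5584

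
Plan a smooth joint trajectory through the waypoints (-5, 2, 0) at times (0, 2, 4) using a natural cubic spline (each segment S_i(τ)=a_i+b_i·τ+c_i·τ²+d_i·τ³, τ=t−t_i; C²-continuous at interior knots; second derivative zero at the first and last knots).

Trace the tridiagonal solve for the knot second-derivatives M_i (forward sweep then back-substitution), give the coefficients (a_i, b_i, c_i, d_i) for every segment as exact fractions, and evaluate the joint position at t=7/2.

Δ: Δ0=7/2, Δ1=-1
row 1: diag=8, rhs=-27; c'=1/4, d'=-27/8
back: M1=-27/8
M: M0=0, M1=-27/8, M2=0
seg 0: a=-5, c=M0/2=0, d=(M1−M0)/(6·2)=-9/32, b=Δ0−h0·(2M0+M1)/6=37/8
seg 1: a=2, c=M1/2=-27/16, d=(M2−M1)/(6·2)=9/32, b=Δ1−h1·(2M1+M2)/6=5/4
t_q=7/2 → seg 1, τ=3/2; S=2+5/4·τ+-27/16·τ²+9/32·τ³=263/256

  seg 0: a=-5 b=37/8 c=0 d=-9/32
  seg 1: a=2 b=5/4 c=-27/16 d=9/32
S(7/2) = 263/256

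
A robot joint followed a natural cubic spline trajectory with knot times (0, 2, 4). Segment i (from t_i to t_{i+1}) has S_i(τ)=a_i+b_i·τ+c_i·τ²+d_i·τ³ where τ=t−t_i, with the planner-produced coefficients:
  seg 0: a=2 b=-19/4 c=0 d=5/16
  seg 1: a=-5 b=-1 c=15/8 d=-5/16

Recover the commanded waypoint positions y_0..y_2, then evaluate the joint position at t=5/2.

y_0 = S_0(0) = a_0 = 2
y_1 = S_1(0) = a_1 = -5
y_2 = S_1(2) = -2
t_q=5/2 is in segment 1 (τ=1/2); S_1(τ)=-649/128

y_0=2 y_1=-5 y_2=-2
S(5/2) = -649/128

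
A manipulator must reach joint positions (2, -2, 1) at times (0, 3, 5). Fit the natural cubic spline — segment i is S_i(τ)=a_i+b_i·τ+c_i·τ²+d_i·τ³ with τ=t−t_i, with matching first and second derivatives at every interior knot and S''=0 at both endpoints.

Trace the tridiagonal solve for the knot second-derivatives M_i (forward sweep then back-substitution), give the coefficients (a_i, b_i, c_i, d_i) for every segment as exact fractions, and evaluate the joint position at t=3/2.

Δ: Δ0=-4/3, Δ1=3/2
row 1: diag=10, rhs=17; c'=1/5, d'=17/10
back: M1=17/10
M: M0=0, M1=17/10, M2=0
seg 0: a=2, c=M0/2=0, d=(M1−M0)/(6·3)=17/180, b=Δ0−h0·(2M0+M1)/6=-131/60
seg 1: a=-2, c=M1/2=17/20, d=(M2−M1)/(6·2)=-17/120, b=Δ1−h1·(2M1+M2)/6=11/30
t_q=3/2 → seg 0, τ=3/2; S=2+-131/60·τ+0·τ²+17/180·τ³=-153/160

  seg 0: a=2 b=-131/60 c=0 d=17/180
  seg 1: a=-2 b=11/30 c=17/20 d=-17/120
S(3/2) = -153/160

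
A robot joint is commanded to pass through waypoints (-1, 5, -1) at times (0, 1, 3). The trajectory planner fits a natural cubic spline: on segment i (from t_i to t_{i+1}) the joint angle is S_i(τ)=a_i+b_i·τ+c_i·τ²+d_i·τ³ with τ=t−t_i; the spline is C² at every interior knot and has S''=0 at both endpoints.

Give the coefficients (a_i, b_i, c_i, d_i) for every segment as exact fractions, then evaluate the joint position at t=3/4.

  seg 0: a=-1 b=15/2 c=0 d=-3/2
  seg 1: a=5 b=3 c=-9/2 d=3/4
S(3/4) = 511/128

Δ: Δ0=6, Δ1=-3
row 1: diag=6, rhs=-54; c'=1/3, d'=-9
back: M1=-9
M: M0=0, M1=-9, M2=0
seg 0: a=-1, c=M0/2=0, d=(M1−M0)/(6·1)=-3/2, b=Δ0−h0·(2M0+M1)/6=15/2
seg 1: a=5, c=M1/2=-9/2, d=(M2−M1)/(6·2)=3/4, b=Δ1−h1·(2M1+M2)/6=3
t_q=3/4 → seg 0, τ=3/4; S=-1+15/2·τ+0·τ²+-3/2·τ³=511/128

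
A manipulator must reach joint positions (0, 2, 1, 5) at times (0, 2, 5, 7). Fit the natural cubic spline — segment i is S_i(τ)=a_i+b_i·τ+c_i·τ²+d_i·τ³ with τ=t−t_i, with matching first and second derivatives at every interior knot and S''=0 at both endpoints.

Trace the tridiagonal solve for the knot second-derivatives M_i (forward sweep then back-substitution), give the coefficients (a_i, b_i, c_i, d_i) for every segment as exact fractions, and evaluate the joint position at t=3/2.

  seg 0: a=0 b=395/273 c=0 d=-61/546
  seg 1: a=2 b=29/273 c=-61/91 d=11/63
  seg 2: a=1 b=218/273 c=82/91 d=-41/273
S(3/2) = 373/208

Δ: Δ0=1, Δ1=-1/3, Δ2=2
row 1: diag=10, rhs=-8; c'=3/10, d'=-4/5
row 2: denom=10−3·3/10=91/10; d'=(14−3·-4/5)/(91/10)=164/91
back: M2=164/91
back: M1=-4/5−3/10·164/91=-122/91
M: M0=0, M1=-122/91, M2=164/91, M3=0
seg 0: a=0, c=M0/2=0, d=(M1−M0)/(6·2)=-61/546, b=Δ0−h0·(2M0+M1)/6=395/273
seg 1: a=2, c=M1/2=-61/91, d=(M2−M1)/(6·3)=11/63, b=Δ1−h1·(2M1+M2)/6=29/273
seg 2: a=1, c=M2/2=82/91, d=(M3−M2)/(6·2)=-41/273, b=Δ2−h2·(2M2+M3)/6=218/273
t_q=3/2 → seg 0, τ=3/2; S=0+395/273·τ+0·τ²+-61/546·τ³=373/208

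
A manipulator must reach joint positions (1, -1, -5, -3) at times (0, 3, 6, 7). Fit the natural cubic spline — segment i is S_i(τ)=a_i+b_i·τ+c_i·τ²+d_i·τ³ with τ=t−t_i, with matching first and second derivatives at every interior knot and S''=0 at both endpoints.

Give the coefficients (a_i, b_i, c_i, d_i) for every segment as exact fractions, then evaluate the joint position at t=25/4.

Δ: Δ0=-2/3, Δ1=-4/3, Δ2=2
row 1: diag=12, rhs=-4; c'=1/4, d'=-1/3
row 2: denom=8−3·1/4=29/4; d'=(20−3·-1/3)/(29/4)=84/29
back: M2=84/29
back: M1=-1/3−1/4·84/29=-92/87
M: M0=0, M1=-92/87, M2=84/29, M3=0
seg 0: a=1, c=M0/2=0, d=(M1−M0)/(6·3)=-46/783, b=Δ0−h0·(2M0+M1)/6=-4/29
seg 1: a=-1, c=M1/2=-46/87, d=(M2−M1)/(6·3)=172/783, b=Δ1−h1·(2M1+M2)/6=-50/29
seg 2: a=-5, c=M2/2=42/29, d=(M3−M2)/(6·1)=-14/29, b=Δ2−h2·(2M2+M3)/6=30/29
t_q=25/4 → seg 2, τ=1/4; S=-5+30/29·τ+42/29·τ²+-14/29·τ³=-4323/928

  seg 0: a=1 b=-4/29 c=0 d=-46/783
  seg 1: a=-1 b=-50/29 c=-46/87 d=172/783
  seg 2: a=-5 b=30/29 c=42/29 d=-14/29
S(25/4) = -4323/928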